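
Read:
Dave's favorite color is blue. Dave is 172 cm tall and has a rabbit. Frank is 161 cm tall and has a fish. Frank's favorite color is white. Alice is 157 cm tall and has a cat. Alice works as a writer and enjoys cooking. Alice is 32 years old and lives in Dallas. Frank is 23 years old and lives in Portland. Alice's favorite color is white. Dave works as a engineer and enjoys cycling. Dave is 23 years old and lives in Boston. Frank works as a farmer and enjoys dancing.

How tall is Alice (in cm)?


Alice is 157 cm tall

157


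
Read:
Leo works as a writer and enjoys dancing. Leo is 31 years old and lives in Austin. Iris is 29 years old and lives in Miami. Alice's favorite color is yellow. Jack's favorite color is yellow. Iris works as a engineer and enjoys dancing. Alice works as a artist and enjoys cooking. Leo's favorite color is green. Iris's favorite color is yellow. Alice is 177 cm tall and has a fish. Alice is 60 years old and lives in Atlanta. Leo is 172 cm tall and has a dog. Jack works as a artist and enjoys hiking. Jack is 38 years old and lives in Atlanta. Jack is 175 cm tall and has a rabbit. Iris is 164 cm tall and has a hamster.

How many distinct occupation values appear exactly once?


Unique occupation values: 2

2


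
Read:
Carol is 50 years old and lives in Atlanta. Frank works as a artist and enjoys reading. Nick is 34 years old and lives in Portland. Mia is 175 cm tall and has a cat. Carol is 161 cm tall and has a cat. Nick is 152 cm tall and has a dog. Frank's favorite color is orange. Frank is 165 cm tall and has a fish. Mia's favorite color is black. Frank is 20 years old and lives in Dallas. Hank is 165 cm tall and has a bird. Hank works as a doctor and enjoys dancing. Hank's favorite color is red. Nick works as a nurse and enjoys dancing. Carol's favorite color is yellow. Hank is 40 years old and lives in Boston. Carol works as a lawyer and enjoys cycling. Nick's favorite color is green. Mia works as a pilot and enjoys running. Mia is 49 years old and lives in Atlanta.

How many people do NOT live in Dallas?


Not in Dallas: 4

4


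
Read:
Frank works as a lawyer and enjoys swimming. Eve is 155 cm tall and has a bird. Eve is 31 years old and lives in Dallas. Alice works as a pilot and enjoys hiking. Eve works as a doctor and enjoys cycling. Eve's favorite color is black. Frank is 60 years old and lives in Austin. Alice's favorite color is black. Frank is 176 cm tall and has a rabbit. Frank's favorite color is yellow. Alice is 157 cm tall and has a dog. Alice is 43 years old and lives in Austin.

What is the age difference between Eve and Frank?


|31 - 60| = 29

29


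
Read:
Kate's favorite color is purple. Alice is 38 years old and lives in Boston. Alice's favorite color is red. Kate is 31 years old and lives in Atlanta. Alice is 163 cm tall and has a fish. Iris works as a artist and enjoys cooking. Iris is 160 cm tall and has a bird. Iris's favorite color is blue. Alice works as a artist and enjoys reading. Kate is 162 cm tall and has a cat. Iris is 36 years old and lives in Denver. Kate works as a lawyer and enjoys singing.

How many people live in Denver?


Count in Denver: 1

1


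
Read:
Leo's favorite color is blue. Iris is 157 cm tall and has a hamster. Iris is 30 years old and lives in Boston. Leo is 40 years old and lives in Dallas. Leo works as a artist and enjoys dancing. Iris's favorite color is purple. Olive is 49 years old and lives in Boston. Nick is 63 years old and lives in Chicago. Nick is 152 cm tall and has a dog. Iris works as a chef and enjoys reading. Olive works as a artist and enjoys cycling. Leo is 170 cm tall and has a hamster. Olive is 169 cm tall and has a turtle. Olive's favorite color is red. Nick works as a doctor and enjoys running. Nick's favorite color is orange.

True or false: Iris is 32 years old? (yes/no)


Iris is actually 30. no

no


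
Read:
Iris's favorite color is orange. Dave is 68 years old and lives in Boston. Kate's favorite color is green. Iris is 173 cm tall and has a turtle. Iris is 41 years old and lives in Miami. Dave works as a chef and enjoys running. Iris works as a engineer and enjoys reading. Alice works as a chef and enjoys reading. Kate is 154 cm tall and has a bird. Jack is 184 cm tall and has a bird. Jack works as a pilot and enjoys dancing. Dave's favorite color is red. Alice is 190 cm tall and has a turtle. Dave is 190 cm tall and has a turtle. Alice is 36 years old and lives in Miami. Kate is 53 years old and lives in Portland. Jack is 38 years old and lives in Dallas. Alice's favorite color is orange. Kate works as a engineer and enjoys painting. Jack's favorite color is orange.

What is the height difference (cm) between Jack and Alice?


|184 - 190| = 6

6


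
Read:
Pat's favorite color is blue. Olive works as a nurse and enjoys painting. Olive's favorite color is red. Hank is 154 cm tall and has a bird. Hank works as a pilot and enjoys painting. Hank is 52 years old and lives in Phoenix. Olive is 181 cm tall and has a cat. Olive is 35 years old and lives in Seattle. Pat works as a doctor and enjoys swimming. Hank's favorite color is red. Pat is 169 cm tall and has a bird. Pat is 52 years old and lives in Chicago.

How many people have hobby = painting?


Count: 2

2


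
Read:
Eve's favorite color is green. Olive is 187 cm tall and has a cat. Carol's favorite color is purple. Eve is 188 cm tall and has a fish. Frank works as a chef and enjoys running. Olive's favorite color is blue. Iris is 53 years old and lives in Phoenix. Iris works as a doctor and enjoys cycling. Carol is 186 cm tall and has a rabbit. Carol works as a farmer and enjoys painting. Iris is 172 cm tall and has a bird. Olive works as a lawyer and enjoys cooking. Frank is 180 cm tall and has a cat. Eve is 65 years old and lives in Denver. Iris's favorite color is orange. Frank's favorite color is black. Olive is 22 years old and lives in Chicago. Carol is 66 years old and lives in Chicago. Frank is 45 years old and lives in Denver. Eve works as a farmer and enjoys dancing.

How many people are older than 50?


Filter: 3

3


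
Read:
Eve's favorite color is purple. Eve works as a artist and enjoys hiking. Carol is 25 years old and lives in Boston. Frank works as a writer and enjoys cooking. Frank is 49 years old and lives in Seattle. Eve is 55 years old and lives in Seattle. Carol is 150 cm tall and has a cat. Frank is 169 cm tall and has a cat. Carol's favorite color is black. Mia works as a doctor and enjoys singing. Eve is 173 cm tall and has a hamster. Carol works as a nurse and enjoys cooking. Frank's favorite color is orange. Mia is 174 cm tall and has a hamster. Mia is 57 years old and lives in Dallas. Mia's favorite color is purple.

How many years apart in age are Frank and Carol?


49 vs 25, diff = 24

24


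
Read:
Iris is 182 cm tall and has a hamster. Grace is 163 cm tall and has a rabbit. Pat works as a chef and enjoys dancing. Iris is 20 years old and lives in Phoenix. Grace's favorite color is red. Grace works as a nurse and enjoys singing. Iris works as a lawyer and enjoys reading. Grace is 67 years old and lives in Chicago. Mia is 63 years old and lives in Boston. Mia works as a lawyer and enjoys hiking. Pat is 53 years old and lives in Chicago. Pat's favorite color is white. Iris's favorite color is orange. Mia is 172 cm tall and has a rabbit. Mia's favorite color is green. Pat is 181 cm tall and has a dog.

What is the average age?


Sum=203, n=4, avg=50.75

50.75


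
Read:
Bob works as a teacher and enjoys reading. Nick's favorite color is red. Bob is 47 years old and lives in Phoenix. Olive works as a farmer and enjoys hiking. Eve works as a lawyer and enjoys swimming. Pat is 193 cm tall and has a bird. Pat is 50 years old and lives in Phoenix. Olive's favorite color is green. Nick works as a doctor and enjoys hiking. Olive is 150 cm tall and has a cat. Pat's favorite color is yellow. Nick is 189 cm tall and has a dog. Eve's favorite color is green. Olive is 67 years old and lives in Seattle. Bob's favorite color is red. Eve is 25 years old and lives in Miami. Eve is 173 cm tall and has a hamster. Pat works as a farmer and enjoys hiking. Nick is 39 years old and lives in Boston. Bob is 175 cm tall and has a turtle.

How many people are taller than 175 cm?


Taller than 175: 2

2


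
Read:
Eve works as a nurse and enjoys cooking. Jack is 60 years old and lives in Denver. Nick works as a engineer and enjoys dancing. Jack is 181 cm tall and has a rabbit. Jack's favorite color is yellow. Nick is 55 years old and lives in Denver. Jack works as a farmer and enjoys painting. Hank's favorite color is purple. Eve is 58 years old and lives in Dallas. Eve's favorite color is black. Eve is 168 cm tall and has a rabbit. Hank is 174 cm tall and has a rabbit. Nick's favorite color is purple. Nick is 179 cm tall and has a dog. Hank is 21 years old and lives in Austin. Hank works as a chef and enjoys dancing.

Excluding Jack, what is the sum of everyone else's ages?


Sum (excluding Jack): 134

134


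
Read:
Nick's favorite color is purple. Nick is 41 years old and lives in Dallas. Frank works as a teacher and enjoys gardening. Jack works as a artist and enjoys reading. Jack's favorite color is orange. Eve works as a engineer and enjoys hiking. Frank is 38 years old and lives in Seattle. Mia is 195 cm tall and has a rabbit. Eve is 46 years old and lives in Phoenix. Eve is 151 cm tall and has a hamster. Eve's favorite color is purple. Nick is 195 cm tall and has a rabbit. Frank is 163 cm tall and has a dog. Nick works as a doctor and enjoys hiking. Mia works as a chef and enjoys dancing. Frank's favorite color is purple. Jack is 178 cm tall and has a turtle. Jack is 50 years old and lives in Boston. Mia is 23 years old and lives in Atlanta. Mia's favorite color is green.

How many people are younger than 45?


Filter: 3

3


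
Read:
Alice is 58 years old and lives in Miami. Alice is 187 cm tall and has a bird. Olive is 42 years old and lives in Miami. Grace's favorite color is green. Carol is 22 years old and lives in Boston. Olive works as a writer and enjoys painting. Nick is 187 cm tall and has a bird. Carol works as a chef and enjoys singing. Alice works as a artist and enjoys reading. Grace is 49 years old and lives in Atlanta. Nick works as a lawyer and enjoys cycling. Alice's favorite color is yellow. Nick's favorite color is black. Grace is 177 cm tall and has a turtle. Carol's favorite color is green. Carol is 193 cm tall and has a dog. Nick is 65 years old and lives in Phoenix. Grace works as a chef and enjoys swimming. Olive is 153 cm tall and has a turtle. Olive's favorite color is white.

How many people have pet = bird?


Count: 2

2


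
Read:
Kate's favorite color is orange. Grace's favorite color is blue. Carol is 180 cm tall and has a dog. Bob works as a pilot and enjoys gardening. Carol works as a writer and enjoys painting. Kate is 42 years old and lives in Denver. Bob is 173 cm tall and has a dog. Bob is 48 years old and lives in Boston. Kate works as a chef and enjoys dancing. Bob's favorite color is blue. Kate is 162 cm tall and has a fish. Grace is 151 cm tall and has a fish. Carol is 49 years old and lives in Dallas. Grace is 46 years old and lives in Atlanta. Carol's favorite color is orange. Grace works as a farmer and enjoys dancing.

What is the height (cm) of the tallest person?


Tallest: Carol at 180 cm

180


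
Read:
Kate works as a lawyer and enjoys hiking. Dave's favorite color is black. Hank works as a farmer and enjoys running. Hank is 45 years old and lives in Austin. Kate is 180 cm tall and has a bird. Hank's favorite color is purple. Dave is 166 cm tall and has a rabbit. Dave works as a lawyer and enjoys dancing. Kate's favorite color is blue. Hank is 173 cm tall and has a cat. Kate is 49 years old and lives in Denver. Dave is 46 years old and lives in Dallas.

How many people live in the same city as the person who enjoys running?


Person with hobby running is Hank, city Austin. Count = 1

1


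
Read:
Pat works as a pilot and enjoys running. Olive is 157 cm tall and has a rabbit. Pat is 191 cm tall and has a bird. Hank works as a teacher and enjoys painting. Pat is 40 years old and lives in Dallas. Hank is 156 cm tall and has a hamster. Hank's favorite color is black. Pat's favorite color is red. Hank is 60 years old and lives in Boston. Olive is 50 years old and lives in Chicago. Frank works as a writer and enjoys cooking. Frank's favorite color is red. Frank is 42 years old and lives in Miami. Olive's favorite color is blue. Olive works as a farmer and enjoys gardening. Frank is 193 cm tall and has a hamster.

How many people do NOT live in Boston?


Not in Boston: 3

3


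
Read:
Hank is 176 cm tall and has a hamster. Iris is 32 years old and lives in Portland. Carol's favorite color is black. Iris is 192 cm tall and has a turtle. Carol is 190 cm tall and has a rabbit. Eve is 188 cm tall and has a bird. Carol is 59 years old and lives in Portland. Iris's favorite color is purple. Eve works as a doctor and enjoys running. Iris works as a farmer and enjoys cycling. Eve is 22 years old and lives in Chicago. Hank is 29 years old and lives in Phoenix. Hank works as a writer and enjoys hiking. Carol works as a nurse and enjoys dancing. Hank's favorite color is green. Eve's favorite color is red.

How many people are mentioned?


People: Iris, Carol, Hank, Eve. Count = 4

4


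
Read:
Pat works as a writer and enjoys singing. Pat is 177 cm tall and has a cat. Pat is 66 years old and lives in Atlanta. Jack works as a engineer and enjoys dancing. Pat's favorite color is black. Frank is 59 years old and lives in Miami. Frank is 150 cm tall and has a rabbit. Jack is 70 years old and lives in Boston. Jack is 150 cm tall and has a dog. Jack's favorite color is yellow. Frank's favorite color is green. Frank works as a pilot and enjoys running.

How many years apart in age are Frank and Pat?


59 vs 66, diff = 7

7


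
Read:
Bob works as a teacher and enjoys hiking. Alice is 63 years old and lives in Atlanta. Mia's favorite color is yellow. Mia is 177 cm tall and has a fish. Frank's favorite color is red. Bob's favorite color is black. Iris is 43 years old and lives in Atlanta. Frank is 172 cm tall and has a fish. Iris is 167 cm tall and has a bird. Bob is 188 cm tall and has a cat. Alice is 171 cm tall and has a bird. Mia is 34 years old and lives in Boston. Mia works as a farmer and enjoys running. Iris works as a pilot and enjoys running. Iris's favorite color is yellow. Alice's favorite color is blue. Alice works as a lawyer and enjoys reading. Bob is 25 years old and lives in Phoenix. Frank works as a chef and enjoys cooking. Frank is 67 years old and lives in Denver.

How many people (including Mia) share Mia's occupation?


Mia is a farmer. Count = 1

1


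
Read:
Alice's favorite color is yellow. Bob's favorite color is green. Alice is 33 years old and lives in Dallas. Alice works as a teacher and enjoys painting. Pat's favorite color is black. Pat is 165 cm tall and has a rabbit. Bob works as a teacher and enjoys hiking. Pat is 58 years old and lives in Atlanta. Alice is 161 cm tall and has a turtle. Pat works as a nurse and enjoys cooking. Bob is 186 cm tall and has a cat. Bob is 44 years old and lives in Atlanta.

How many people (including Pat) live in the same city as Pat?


Pat lives in Atlanta. Count = 2

2


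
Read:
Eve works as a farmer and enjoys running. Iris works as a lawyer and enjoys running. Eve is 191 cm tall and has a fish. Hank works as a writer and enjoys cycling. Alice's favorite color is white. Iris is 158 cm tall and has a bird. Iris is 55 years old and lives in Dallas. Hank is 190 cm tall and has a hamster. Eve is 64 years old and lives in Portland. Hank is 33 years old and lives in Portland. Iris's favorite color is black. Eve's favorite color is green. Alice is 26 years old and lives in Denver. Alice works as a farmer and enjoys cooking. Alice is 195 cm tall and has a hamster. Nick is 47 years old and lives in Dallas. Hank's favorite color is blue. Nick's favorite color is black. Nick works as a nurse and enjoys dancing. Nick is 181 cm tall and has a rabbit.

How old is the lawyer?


The lawyer is Iris, age 55

55


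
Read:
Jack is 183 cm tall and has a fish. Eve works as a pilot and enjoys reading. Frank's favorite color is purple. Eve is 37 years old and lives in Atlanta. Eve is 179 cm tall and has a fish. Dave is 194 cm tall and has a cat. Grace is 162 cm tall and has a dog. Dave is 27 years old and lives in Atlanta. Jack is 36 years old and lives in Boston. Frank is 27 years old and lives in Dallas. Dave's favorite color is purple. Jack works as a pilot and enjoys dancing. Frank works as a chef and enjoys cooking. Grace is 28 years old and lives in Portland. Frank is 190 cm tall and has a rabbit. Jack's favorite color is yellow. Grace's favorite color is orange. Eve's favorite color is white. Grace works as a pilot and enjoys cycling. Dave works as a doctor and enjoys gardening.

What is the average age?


Sum=155, n=5, avg=31

31


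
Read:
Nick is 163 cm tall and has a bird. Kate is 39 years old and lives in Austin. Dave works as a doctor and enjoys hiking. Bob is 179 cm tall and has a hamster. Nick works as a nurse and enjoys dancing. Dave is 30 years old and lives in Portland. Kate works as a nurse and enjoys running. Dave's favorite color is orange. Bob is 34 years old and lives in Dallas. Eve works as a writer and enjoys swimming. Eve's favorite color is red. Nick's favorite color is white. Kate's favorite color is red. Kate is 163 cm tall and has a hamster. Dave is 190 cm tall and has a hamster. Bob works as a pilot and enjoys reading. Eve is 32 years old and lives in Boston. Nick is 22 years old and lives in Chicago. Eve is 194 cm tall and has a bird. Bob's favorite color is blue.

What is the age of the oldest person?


Oldest: Kate at 39

39


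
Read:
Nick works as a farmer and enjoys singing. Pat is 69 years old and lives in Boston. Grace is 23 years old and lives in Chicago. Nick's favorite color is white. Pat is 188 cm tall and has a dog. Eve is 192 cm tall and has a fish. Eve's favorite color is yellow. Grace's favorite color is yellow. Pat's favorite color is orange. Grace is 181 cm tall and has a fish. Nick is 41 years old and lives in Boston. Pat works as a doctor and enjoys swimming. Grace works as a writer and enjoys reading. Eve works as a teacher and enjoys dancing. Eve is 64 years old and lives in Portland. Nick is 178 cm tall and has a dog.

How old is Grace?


Grace is 23 years old

23


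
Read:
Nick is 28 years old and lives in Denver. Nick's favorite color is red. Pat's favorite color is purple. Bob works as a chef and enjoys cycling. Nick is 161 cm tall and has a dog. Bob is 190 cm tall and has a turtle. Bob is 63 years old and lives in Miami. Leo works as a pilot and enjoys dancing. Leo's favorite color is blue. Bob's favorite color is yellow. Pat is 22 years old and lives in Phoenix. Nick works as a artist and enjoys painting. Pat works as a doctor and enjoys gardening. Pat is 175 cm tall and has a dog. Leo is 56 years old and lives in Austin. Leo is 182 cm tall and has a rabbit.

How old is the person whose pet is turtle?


Person with pet=turtle is Bob, age 63

63


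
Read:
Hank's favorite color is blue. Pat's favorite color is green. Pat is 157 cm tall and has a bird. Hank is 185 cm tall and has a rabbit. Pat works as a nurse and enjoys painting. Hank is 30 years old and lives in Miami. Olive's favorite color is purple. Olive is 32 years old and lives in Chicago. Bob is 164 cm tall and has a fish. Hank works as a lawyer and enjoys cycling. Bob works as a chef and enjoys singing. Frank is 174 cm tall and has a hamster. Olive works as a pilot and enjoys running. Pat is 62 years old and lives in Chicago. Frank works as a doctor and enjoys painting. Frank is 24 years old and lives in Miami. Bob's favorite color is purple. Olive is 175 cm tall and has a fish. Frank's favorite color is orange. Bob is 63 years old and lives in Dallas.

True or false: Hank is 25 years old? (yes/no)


Hank is actually 30. no

no


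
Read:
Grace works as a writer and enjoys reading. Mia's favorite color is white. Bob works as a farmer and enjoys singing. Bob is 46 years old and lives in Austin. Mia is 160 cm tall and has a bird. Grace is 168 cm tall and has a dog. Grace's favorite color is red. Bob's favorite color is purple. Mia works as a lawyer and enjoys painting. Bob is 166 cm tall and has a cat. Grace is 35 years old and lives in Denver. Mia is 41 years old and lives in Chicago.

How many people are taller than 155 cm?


Taller than 155: 3

3


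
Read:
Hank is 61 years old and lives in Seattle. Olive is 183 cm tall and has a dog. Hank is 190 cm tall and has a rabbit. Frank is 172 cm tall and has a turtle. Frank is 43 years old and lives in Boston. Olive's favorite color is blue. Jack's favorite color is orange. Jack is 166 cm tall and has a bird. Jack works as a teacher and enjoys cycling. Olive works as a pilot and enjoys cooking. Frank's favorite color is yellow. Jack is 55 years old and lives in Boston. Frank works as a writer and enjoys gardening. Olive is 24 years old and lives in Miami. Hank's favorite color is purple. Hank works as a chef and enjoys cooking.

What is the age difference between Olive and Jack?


|24 - 55| = 31

31


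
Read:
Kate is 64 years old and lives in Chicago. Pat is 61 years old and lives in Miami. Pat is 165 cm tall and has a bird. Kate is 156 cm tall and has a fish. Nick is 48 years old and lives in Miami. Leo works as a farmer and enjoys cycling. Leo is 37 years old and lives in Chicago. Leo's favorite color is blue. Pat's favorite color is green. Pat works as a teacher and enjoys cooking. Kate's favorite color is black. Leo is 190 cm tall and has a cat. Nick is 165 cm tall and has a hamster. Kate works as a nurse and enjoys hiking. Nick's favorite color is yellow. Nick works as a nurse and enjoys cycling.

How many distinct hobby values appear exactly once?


Unique hobby values: 2

2


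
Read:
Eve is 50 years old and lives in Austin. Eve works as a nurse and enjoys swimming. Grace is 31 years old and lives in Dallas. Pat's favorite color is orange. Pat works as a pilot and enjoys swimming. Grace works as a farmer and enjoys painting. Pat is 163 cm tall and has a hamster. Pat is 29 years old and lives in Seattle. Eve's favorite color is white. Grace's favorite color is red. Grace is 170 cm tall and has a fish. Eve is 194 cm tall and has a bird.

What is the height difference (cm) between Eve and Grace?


|194 - 170| = 24

24


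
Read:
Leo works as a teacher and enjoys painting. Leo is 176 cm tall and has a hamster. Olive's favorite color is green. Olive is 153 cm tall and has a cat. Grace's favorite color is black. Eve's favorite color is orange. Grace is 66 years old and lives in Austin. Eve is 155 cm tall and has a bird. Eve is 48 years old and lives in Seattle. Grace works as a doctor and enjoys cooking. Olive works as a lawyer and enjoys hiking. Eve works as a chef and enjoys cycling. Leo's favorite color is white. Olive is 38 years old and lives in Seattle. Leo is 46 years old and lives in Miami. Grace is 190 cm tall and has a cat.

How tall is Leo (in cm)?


Leo is 176 cm tall

176


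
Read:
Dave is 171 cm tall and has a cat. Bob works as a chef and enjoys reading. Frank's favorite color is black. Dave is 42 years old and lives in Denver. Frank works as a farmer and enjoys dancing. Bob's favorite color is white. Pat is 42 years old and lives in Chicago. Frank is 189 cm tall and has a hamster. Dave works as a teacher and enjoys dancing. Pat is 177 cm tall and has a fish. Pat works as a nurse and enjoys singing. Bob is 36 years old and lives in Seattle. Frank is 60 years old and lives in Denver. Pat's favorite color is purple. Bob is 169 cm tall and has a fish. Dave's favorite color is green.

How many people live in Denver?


Count in Denver: 2

2


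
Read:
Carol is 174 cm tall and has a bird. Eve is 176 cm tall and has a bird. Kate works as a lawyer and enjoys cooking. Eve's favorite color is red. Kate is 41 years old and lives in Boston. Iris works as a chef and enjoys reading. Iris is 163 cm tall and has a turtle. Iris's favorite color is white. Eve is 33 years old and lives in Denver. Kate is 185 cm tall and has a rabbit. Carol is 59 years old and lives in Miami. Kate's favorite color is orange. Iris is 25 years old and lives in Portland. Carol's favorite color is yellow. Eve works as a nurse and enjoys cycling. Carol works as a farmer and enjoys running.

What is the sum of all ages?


59+33+25+41 = 158

158


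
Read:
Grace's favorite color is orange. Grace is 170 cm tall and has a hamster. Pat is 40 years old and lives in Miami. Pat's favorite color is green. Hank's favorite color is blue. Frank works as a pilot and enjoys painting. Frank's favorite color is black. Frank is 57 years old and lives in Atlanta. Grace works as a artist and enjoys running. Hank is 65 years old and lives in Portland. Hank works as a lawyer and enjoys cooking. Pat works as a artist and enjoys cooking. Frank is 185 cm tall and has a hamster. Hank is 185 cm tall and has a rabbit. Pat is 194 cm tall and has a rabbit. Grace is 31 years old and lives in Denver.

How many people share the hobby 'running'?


Count: 1

1


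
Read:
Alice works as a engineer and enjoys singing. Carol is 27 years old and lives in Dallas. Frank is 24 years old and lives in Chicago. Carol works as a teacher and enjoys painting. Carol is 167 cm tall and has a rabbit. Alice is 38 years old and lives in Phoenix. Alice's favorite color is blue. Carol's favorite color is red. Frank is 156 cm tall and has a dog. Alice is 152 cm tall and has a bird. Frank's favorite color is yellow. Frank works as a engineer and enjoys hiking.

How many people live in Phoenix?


Count in Phoenix: 1

1


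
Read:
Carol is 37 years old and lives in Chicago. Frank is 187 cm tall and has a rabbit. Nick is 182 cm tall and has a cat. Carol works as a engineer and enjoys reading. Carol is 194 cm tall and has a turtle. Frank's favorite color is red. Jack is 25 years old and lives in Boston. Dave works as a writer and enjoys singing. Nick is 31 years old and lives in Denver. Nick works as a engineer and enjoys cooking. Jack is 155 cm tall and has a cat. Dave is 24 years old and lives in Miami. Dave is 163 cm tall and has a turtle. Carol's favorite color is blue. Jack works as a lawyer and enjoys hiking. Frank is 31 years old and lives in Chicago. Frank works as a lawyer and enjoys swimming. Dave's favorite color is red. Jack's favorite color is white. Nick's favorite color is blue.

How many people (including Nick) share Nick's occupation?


Nick is a engineer. Count = 2

2


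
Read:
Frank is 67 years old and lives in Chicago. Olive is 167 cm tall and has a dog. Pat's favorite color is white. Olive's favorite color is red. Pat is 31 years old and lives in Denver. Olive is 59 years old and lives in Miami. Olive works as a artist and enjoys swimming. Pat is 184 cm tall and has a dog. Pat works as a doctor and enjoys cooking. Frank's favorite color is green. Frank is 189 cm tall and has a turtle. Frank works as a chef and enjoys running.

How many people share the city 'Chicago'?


Count: 1

1


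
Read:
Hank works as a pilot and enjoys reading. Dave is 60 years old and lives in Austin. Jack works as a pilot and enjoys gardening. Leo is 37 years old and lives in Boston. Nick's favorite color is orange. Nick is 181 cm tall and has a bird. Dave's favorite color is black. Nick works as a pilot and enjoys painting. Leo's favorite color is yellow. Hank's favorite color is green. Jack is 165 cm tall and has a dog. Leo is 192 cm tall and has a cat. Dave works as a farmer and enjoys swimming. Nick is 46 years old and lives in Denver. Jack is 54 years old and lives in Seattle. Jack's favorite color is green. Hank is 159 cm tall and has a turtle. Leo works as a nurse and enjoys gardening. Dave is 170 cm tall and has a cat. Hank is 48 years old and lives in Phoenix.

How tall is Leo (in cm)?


Leo is 192 cm tall

192


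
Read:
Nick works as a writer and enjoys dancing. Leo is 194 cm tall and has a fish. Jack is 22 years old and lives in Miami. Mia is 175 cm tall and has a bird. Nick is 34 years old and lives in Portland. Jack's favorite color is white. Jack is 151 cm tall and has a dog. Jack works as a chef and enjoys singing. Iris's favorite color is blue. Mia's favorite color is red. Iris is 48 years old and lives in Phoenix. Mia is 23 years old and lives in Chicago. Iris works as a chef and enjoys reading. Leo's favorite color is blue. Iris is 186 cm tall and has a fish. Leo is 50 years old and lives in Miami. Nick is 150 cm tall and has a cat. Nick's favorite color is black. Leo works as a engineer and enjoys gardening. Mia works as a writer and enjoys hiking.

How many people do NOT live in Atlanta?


Not in Atlanta: 5

5


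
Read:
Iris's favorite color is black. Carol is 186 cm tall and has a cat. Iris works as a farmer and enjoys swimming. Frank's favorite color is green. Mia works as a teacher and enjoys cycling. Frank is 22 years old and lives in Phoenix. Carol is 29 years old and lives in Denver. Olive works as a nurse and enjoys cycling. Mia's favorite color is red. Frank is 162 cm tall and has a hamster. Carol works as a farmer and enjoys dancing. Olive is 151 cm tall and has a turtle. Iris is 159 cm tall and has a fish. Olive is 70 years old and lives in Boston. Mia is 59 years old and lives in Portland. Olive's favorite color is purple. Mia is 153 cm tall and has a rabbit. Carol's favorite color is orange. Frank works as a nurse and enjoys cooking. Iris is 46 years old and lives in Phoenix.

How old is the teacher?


The teacher is Mia, age 59

59


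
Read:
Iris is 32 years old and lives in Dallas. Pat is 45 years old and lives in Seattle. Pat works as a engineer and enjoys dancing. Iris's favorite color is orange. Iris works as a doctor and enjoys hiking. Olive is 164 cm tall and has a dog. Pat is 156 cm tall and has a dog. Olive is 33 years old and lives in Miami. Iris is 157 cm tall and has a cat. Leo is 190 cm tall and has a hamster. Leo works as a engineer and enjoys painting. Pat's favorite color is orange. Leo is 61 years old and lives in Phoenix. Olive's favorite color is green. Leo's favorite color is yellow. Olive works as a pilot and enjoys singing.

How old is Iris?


Iris is 32 years old

32


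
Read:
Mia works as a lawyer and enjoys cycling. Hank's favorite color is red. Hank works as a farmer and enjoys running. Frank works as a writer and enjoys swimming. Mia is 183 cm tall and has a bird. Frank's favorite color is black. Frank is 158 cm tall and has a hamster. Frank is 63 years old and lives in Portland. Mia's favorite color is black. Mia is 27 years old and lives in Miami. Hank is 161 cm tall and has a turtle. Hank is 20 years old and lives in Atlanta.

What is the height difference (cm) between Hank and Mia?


|161 - 183| = 22

22


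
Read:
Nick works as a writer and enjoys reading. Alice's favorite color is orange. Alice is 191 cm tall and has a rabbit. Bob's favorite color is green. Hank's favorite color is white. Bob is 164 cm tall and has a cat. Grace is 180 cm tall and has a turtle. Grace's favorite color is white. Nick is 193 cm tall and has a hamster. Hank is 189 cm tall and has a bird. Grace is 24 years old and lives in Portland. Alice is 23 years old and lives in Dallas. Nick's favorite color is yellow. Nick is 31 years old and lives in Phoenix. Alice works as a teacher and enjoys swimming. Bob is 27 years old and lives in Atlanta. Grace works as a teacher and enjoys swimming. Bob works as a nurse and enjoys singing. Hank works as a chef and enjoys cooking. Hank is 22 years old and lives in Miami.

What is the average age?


Sum=127, n=5, avg=25.4

25.4


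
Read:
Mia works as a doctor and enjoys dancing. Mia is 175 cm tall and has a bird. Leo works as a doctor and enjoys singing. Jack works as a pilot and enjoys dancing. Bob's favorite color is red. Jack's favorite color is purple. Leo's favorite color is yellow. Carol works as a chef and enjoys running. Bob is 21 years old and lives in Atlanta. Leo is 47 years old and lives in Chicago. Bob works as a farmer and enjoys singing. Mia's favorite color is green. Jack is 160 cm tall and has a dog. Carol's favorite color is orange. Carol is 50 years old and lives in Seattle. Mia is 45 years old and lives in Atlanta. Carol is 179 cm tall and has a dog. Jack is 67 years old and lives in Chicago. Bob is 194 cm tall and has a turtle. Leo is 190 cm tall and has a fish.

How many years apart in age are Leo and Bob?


47 vs 21, diff = 26

26


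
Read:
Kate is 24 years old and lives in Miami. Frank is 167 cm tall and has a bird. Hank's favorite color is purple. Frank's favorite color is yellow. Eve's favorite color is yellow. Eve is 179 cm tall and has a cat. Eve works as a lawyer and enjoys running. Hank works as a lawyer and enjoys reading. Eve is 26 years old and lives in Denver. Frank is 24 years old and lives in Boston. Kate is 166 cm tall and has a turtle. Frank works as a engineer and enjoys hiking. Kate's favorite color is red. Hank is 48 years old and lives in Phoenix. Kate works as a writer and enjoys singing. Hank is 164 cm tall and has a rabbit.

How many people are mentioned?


People: Kate, Hank, Eve, Frank. Count = 4

4


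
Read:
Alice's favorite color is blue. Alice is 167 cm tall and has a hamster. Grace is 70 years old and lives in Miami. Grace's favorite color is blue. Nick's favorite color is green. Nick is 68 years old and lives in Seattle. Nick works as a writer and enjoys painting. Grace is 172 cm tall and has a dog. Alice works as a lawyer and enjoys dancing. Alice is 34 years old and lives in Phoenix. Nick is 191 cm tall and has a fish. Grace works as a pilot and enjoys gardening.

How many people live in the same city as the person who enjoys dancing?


Person with hobby dancing is Alice, city Phoenix. Count = 1

1


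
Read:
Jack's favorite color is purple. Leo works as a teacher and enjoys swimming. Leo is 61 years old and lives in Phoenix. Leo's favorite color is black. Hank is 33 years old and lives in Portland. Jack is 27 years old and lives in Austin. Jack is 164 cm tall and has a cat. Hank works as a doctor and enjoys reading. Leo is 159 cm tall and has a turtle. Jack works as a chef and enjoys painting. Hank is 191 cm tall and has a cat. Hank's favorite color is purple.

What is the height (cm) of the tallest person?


Tallest: Hank at 191 cm

191


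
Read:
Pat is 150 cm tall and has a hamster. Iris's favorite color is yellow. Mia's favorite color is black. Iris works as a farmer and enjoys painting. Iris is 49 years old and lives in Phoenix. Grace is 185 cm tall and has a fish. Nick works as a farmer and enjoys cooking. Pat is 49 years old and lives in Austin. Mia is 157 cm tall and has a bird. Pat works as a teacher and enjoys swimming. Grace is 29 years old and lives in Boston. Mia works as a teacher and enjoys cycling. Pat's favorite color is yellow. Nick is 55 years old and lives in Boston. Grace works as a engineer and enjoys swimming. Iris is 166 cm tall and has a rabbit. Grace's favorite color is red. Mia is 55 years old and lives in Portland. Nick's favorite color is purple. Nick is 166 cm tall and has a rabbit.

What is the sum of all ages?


49+55+55+49+29 = 237

237


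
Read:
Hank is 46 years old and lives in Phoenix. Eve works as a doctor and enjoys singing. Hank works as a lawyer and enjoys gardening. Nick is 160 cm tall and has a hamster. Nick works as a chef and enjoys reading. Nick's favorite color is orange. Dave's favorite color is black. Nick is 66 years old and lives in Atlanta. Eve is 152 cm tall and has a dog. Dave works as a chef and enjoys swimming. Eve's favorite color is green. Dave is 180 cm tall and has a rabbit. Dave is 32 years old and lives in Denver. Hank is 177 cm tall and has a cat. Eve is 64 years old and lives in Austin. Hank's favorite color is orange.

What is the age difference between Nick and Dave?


|66 - 32| = 34

34


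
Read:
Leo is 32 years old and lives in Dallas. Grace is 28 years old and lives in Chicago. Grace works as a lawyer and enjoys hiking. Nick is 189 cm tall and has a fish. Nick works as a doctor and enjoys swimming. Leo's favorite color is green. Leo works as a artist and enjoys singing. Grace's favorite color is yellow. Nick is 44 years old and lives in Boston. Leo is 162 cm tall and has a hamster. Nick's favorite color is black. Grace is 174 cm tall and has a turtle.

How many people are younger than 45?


Filter: 3

3


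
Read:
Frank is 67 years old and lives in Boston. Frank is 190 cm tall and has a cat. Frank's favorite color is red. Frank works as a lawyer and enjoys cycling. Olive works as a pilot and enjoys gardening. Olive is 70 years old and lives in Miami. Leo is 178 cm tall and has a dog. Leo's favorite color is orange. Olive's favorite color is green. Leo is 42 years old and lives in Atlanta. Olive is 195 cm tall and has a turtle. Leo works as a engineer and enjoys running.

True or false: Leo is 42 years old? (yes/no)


Leo is actually 42. yes

yes


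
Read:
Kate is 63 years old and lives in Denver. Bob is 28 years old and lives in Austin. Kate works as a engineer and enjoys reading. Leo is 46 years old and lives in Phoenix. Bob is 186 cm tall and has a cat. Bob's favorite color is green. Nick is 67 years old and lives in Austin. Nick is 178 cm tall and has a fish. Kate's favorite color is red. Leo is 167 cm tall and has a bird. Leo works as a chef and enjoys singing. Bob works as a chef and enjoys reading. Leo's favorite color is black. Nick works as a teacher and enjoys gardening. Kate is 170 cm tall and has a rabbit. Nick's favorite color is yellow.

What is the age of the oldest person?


Oldest: Nick at 67

67


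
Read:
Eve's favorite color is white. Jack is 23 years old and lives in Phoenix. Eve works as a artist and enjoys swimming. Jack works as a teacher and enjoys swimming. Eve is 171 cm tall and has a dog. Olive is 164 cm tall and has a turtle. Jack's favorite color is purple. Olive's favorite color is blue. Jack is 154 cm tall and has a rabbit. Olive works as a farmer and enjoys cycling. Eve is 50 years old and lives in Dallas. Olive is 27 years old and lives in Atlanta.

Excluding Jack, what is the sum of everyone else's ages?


Sum (excluding Jack): 77

77


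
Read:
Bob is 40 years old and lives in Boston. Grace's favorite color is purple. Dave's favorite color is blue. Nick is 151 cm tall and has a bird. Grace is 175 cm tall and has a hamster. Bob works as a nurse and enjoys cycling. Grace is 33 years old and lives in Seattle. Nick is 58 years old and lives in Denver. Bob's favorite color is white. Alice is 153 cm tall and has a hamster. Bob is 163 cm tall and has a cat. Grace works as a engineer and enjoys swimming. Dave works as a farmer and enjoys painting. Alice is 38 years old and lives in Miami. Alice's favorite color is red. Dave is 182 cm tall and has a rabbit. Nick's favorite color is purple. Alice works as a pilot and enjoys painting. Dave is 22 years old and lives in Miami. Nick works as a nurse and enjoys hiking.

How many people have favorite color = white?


Count: 1

1


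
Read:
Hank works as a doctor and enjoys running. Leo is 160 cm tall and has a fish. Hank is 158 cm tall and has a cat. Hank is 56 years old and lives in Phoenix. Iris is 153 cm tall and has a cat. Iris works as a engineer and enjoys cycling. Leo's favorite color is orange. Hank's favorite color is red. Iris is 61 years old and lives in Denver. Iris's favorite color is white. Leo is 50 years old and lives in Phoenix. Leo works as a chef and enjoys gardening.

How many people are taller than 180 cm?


Taller than 180: 0

0


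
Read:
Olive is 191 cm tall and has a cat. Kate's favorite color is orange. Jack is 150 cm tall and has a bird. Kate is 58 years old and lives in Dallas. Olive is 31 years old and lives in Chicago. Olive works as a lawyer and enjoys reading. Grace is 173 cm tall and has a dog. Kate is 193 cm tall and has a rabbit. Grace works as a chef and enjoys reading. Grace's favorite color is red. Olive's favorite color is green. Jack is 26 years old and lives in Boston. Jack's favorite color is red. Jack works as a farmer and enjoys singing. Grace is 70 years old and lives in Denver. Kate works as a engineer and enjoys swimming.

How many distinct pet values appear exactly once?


Unique pet values: 4

4
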